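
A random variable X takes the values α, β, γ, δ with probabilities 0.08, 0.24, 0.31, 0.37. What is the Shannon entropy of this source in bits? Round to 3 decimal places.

H = −Σ pᵢ log₂ pᵢ.
−0.08·log₂(0.08) = 0.2915
−0.24·log₂(0.24) = 0.4941
−0.31·log₂(0.31) = 0.5238
−0.37·log₂(0.37) = 0.5307
Sum ≈ 1.8402 → 1.840 bits.

1.840 bits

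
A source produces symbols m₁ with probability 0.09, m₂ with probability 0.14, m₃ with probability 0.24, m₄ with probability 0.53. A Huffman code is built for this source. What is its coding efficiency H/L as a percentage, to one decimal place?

Entropy H = −Σ p log₂ p ≈ 1.6893 bits.
Huffman merges: 9/100+7/50→23/100; 23/100+6/25→47/100; 47/100+53/100→1. L = 17/10 ≈ 1.7000.
Efficiency = H/L = 1.6893/1.7000 = 99.4%.

99.4%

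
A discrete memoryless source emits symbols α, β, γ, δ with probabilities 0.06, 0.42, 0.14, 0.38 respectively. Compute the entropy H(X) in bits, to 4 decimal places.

1.6967 bits

H = −Σ pᵢ log₂ pᵢ.
−0.06·log₂(0.06) = 0.2435
−0.42·log₂(0.42) = 0.5256
−0.14·log₂(0.14) = 0.3971
−0.38·log₂(0.38) = 0.5305
Sum ≈ 1.6967 → 1.6967 bits.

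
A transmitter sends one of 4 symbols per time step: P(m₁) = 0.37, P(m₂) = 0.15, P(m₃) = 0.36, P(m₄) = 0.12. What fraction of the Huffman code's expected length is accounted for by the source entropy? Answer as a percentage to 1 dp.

Entropy H = −Σ p log₂ p ≈ 1.8390 bits.
Huffman merges: 3/25+3/20→27/100; 27/100+9/25→63/100; 37/100+63/100→1. L = 19/10 ≈ 1.9000.
Efficiency = H/L = 1.8390/1.9000 = 96.8%.

96.8%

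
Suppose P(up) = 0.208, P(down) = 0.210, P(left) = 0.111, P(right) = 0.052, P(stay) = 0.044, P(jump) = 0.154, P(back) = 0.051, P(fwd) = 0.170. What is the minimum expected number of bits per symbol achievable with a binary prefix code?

Repeatedly combine the two least-probable nodes; the expected code length is the sum of the merged weights.
merge 11/250 + 51/1000 → 19/200
merge 13/250 + 19/200 → 147/1000
merge 111/1000 + 147/1000 → 129/500
merge 77/500 + 17/100 → 81/250
merge 26/125 + 21/100 → 209/500
merge 129/500 + 81/250 → 291/500
merge 209/500 + 291/500 → 1
L = 19/200 + 147/1000 + 129/500 + 81/250 + 209/500 + 291/500 + 1 = 353/125 = 2.824 bits/symbol.

2.824 bits/symbol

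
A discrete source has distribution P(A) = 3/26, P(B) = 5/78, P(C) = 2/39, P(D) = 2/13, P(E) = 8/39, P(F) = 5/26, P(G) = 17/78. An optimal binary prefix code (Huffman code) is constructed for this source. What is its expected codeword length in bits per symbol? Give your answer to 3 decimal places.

2.692 bits/symbol

Repeatedly combine the two least-probable nodes; the expected code length is the sum of the merged weights.
merge 2/39 + 5/78 → 3/26
merge 3/26 + 3/26 → 3/13
merge 2/13 + 5/26 → 9/26
merge 8/39 + 17/78 → 11/26
merge 3/13 + 9/26 → 15/26
merge 11/26 + 15/26 → 1
L = 3/26 + 3/13 + 9/26 + 11/26 + 15/26 + 1 = 35/13 ≈ 2.692 bits/symbol.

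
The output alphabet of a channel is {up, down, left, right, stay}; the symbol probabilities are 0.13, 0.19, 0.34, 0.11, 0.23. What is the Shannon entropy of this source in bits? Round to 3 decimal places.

2.205 bits

H = −Σ pᵢ log₂ pᵢ.
−0.13·log₂(0.13) = 0.3826
−0.19·log₂(0.19) = 0.4552
−0.34·log₂(0.34) = 0.5292
−0.11·log₂(0.11) = 0.3503
−0.23·log₂(0.23) = 0.4877
Sum ≈ 2.2050 → 2.205 bits.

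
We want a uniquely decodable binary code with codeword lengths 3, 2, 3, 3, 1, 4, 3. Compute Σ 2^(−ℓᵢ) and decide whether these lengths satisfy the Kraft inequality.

With common denominator 2^4 = 16: Σ 2^(−ℓᵢ) = 2/16 + 4/16 + 2/16 + 2/16 + 8/16 + 1/16 + 2/16 = 21/16 = 1.3125.
Kraft's inequality requires Σ ≤ 1; here Σ = 1.3125 > 1, so no such prefix code exists.

1.3125; no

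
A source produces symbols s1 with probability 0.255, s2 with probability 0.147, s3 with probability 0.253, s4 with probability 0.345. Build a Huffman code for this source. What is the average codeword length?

2 bits/symbol

Repeatedly combine the two least-probable nodes; the expected code length is the sum of the merged weights.
merge 147/1000 + 253/1000 → 2/5
merge 51/200 + 69/200 → 3/5
merge 2/5 + 3/5 → 1
L = 2/5 + 3/5 + 1 = 2 bits/symbol.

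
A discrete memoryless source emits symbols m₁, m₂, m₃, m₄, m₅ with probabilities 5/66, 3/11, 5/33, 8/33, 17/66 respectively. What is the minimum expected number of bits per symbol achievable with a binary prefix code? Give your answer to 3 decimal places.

Repeatedly combine the two least-probable nodes; the expected code length is the sum of the merged weights.
merge 5/66 + 5/33 → 5/22
merge 5/22 + 8/33 → 31/66
merge 17/66 + 3/11 → 35/66
merge 31/66 + 35/66 → 1
L = 5/22 + 31/66 + 35/66 + 1 = 49/22 ≈ 2.227 bits/symbol.

2.227 bits/symbol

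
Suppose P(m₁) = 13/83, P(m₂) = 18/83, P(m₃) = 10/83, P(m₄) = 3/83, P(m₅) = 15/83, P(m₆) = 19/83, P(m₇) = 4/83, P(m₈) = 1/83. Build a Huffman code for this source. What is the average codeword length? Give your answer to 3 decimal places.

Repeatedly combine the two least-probable nodes; the expected code length is the sum of the merged weights.
merge 1/83 + 3/83 → 4/83
merge 4/83 + 4/83 → 8/83
merge 8/83 + 10/83 → 18/83
merge 13/83 + 15/83 → 28/83
merge 18/83 + 18/83 → 36/83
merge 19/83 + 28/83 → 47/83
merge 36/83 + 47/83 → 1
L = 4/83 + 8/83 + 18/83 + 28/83 + 36/83 + 47/83 + 1 = 224/83 ≈ 2.699 bits/symbol.

2.699 bits/symbol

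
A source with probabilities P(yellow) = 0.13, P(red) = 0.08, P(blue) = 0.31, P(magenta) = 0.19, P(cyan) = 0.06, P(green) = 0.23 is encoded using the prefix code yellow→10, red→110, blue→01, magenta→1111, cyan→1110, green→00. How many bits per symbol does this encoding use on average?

2.58 bits/symbol

L̄ = Σ pᵢ·ℓᵢ = 0.13·2 + 0.08·3 + 0.31·2 + 0.19·4 + 0.06·4 + 0.23·2 = 2.58 bits/symbol.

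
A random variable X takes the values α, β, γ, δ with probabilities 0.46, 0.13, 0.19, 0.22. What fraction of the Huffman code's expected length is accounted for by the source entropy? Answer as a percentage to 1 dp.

Entropy H = −Σ p log₂ p ≈ 1.8338 bits.
Huffman merges: 13/100+19/100→8/25; 11/50+8/25→27/50; 23/50+27/50→1. L = 93/50 ≈ 1.8600.
Efficiency = H/L = 1.8338/1.8600 = 98.6%.

98.6%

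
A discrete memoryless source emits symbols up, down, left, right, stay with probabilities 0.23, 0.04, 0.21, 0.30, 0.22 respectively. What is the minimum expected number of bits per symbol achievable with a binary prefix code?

2.25 bits/symbol

Repeatedly combine the two least-probable nodes; the expected code length is the sum of the merged weights.
merge 1/25 + 21/100 → 1/4
merge 11/50 + 23/100 → 9/20
merge 1/4 + 3/10 → 11/20
merge 9/20 + 11/20 → 1
L = 1/4 + 9/20 + 11/20 + 1 = 9/4 = 2.25 bits/symbol.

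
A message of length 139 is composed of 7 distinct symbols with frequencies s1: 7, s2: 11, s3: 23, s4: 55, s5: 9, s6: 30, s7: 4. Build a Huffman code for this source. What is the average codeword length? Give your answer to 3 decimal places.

Probabilities are the counts divided by 139.
Repeatedly combine the two least-probable nodes; the expected code length is the sum of the merged weights.
merge 4/139 + 7/139 → 11/139
merge 9/139 + 11/139 → 20/139
merge 11/139 + 20/139 → 31/139
merge 23/139 + 30/139 → 53/139
merge 31/139 + 53/139 → 84/139
merge 55/139 + 84/139 → 1
L = 11/139 + 20/139 + 31/139 + 53/139 + 84/139 + 1 = 338/139 ≈ 2.432 bits/symbol.

2.432 bits/symbol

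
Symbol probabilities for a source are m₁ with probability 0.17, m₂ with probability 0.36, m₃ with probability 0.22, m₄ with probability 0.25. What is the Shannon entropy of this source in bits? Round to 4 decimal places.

1.9458 bits

H = −Σ pᵢ log₂ pᵢ.
−0.17·log₂(0.17) = 0.4346
−0.36·log₂(0.36) = 0.5306
−0.22·log₂(0.22) = 0.4806
−0.25·log₂(0.25) = 0.5000
Sum ≈ 1.9458 → 1.9458 bits.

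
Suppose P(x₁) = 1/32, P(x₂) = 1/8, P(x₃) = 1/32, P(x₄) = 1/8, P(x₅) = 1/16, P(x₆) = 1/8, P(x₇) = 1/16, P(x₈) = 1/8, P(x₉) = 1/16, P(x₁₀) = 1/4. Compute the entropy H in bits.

Each probability is a power of 1/2, so log₂(1/p) is an integer.
H = Σ p·log₂(1/p) = 1/32·5 + 1/8·3 + 1/32·5 + 1/8·3 + 1/16·4 + 1/8·3 + 1/16·4 + 1/8·3 + 1/16·4 + 1/4·2 = 3.0625 bits.

3.0625 bits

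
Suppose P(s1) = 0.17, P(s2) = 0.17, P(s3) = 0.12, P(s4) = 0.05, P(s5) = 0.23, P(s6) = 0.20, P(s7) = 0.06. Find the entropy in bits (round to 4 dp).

2.6479 bits

H = −Σ pᵢ log₂ pᵢ.
−0.17·log₂(0.17) = 0.4346
−0.17·log₂(0.17) = 0.4346
−0.12·log₂(0.12) = 0.3671
−0.05·log₂(0.05) = 0.2161
−0.23·log₂(0.23) = 0.4877
−0.20·log₂(0.20) = 0.4644
−0.06·log₂(0.06) = 0.2435
Sum ≈ 2.6479 → 2.6479 bits.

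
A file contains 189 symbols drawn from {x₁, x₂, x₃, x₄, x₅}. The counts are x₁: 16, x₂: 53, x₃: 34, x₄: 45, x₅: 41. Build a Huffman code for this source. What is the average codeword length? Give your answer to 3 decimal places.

Probabilities are the counts divided by 189.
Repeatedly combine the two least-probable nodes; the expected code length is the sum of the merged weights.
merge 16/189 + 34/189 → 50/189
merge 41/189 + 5/21 → 86/189
merge 50/189 + 53/189 → 103/189
merge 86/189 + 103/189 → 1
L = 50/189 + 86/189 + 103/189 + 1 = 428/189 ≈ 2.265 bits/symbol.

2.265 bits/symbol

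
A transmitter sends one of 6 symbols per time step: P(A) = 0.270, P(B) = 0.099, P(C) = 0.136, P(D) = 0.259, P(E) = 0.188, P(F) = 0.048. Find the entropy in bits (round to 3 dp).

2.400 bits

H = −Σ pᵢ log₂ pᵢ.
−0.270·log₂(0.270) = 0.5100
−0.099·log₂(0.099) = 0.3303
−0.136·log₂(0.136) = 0.3915
−0.259·log₂(0.259) = 0.5048
−0.188·log₂(0.188) = 0.4533
−0.048·log₂(0.048) = 0.2103
Sum ≈ 2.4001 → 2.400 bits.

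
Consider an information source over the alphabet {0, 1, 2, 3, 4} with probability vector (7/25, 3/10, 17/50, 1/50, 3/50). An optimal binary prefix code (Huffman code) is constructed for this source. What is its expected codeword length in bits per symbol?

2.08 bits/symbol

Repeatedly combine the two least-probable nodes; the expected code length is the sum of the merged weights.
merge 1/50 + 3/50 → 2/25
merge 2/25 + 7/25 → 9/25
merge 3/10 + 17/50 → 16/25
merge 9/25 + 16/25 → 1
L = 2/25 + 9/25 + 16/25 + 1 = 52/25 = 2.08 bits/symbol.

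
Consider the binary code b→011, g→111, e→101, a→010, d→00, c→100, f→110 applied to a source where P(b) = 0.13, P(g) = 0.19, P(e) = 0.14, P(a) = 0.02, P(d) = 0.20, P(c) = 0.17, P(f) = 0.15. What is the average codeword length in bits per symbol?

L̄ = Σ pᵢ·ℓᵢ = 0.13·3 + 0.19·3 + 0.14·3 + 0.02·3 + 0.20·2 + 0.17·3 + 0.15·3 = 2.8 bits/symbol.

2.8 bits/symbol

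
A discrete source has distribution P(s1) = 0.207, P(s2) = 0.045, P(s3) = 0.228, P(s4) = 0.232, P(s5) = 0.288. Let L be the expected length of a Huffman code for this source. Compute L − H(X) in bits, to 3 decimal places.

0.088 bits

Entropy H = −Σ p log₂ p ≈ 2.1642 bits.
Huffman merges: 9/200+207/1000→63/250; 57/250+29/125→23/50; 63/250+36/125→27/50; 23/50+27/50→1. L = 563/250 ≈ 2.2520.
L − H = 2.2520 − 2.1642 = 0.088 bits.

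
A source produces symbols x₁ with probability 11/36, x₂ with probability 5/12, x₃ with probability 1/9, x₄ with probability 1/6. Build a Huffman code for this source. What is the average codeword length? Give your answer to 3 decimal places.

1.861 bits/symbol

Repeatedly combine the two least-probable nodes; the expected code length is the sum of the merged weights.
merge 1/9 + 1/6 → 5/18
merge 5/18 + 11/36 → 7/12
merge 5/12 + 7/12 → 1
L = 5/18 + 7/12 + 1 = 67/36 ≈ 1.861 bits/symbol.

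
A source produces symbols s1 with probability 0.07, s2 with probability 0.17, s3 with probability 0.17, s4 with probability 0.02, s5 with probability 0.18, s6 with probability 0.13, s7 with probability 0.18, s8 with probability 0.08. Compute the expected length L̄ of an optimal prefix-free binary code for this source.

Repeatedly combine the two least-probable nodes; the expected code length is the sum of the merged weights.
merge 1/50 + 7/100 → 9/100
merge 2/25 + 9/100 → 17/100
merge 13/100 + 17/100 → 3/10
merge 17/100 + 17/100 → 17/50
merge 9/50 + 9/50 → 9/25
merge 3/10 + 17/50 → 16/25
merge 9/25 + 16/25 → 1
L = 9/100 + 17/100 + 3/10 + 17/50 + 9/25 + 16/25 + 1 = 29/10 = 2.9 bits/symbol.

2.9 bits/symbol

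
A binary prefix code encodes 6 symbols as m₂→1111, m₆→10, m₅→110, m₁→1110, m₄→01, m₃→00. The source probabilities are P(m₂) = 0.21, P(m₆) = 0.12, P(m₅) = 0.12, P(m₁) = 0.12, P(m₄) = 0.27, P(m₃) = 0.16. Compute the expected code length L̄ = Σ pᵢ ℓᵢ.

2.78 bits/symbol

L̄ = Σ pᵢ·ℓᵢ = 0.21·4 + 0.12·2 + 0.12·3 + 0.12·4 + 0.27·2 + 0.16·2 = 2.78 bits/symbol.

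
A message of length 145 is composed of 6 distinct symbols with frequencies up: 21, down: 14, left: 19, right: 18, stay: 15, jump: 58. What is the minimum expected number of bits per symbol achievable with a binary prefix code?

Probabilities are the counts divided by 145.
Repeatedly combine the two least-probable nodes; the expected code length is the sum of the merged weights.
merge 14/145 + 3/29 → 1/5
merge 18/145 + 19/145 → 37/145
merge 21/145 + 1/5 → 10/29
merge 37/145 + 10/29 → 3/5
merge 2/5 + 3/5 → 1
L = 1/5 + 37/145 + 10/29 + 3/5 + 1 = 12/5 = 2.4 bits/symbol.

2.4 bits/symbol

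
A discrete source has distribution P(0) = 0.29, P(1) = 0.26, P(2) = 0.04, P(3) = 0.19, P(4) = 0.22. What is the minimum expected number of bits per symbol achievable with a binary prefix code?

Repeatedly combine the two least-probable nodes; the expected code length is the sum of the merged weights.
merge 1/25 + 19/100 → 23/100
merge 11/50 + 23/100 → 9/20
merge 13/50 + 29/100 → 11/20
merge 9/20 + 11/20 → 1
L = 23/100 + 9/20 + 11/20 + 1 = 223/100 = 2.23 bits/symbol.

2.23 bits/symbol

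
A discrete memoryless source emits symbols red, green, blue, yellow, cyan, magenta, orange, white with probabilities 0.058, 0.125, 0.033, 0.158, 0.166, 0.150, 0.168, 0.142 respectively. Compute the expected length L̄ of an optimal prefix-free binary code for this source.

2.923 bits/symbol

Repeatedly combine the two least-probable nodes; the expected code length is the sum of the merged weights.
merge 33/1000 + 29/500 → 91/1000
merge 91/1000 + 1/8 → 27/125
merge 71/500 + 3/20 → 73/250
merge 79/500 + 83/500 → 81/250
merge 21/125 + 27/125 → 48/125
merge 73/250 + 81/250 → 77/125
merge 48/125 + 77/125 → 1
L = 91/1000 + 27/125 + 73/250 + 81/250 + 48/125 + 77/125 + 1 = 2923/1000 = 2.923 bits/symbol.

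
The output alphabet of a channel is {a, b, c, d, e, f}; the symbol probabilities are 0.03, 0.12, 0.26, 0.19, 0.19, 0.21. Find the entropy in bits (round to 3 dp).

2.407 bits

H = −Σ pᵢ log₂ pᵢ.
−0.03·log₂(0.03) = 0.1518
−0.12·log₂(0.12) = 0.3671
−0.26·log₂(0.26) = 0.5053
−0.19·log₂(0.19) = 0.4552
−0.19·log₂(0.19) = 0.4552
−0.21·log₂(0.21) = 0.4728
Sum ≈ 2.4074 → 2.407 bits.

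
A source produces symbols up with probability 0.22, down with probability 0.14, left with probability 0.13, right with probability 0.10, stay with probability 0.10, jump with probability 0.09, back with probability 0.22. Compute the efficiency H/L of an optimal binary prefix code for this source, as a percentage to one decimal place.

98.8%

Entropy H = −Σ p log₂ p ≈ 2.7179 bits.
Huffman merges: 9/100+1/10→19/100; 1/10+13/100→23/100; 7/50+19/100→33/100; 11/50+11/50→11/25; 23/100+33/100→14/25; 11/25+14/25→1. L = 11/4 ≈ 2.7500.
Efficiency = H/L = 2.7179/2.7500 = 98.8%.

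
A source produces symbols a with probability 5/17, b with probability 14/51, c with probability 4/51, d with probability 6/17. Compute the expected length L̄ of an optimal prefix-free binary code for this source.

Repeatedly combine the two least-probable nodes; the expected code length is the sum of the merged weights.
merge 4/51 + 14/51 → 6/17
merge 5/17 + 6/17 → 11/17
merge 6/17 + 11/17 → 1
L = 6/17 + 11/17 + 1 = 2 bits/symbol.

2 bits/symbol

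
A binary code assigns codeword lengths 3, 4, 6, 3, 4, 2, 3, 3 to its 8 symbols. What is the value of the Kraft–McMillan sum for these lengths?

0.890625

With common denominator 2^6 = 64: Σ 2^(−ℓᵢ) = 8/64 + 4/64 + 1/64 + 8/64 + 4/64 + 16/64 + 8/64 + 8/64 = 57/64 = 0.890625.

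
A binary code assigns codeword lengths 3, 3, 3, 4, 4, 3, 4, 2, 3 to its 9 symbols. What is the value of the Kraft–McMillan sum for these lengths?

1.0625

With common denominator 2^4 = 16: Σ 2^(−ℓᵢ) = 2/16 + 2/16 + 2/16 + 1/16 + 1/16 + 2/16 + 1/16 + 4/16 + 2/16 = 17/16 = 1.0625.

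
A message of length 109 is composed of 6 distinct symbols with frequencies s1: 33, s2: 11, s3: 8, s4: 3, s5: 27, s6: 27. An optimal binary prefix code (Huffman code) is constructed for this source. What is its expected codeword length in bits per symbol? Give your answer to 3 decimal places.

Probabilities are the counts divided by 109.
Repeatedly combine the two least-probable nodes; the expected code length is the sum of the merged weights.
merge 3/109 + 8/109 → 11/109
merge 11/109 + 11/109 → 22/109
merge 22/109 + 27/109 → 49/109
merge 27/109 + 33/109 → 60/109
merge 49/109 + 60/109 → 1
L = 11/109 + 22/109 + 49/109 + 60/109 + 1 = 251/109 ≈ 2.303 bits/symbol.

2.303 bits/symbol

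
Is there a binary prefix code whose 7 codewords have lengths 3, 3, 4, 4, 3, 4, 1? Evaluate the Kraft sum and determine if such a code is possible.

With common denominator 2^4 = 16: Σ 2^(−ℓᵢ) = 2/16 + 2/16 + 1/16 + 1/16 + 2/16 + 1/16 + 8/16 = 17/16 = 1.0625.
Kraft's inequality requires Σ ≤ 1; here Σ = 1.0625 > 1, so no such prefix code exists.

1.0625; no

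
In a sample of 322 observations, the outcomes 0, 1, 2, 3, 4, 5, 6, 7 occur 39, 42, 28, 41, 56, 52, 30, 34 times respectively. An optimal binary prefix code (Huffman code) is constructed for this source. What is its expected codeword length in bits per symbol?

Probabilities are the counts divided by 322.
Repeatedly combine the two least-probable nodes; the expected code length is the sum of the merged weights.
merge 2/23 + 15/161 → 29/161
merge 17/161 + 39/322 → 73/322
merge 41/322 + 3/23 → 83/322
merge 26/161 + 4/23 → 54/161
merge 29/161 + 73/322 → 131/322
merge 83/322 + 54/161 → 191/322
merge 131/322 + 191/322 → 1
L = 29/161 + 73/322 + 83/322 + 54/161 + 131/322 + 191/322 + 1 = 3 bits/symbol.

3 bits/symbol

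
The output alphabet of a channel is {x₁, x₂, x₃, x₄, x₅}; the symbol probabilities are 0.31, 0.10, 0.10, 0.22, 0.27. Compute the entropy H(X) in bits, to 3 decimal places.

2.179 bits

H = −Σ pᵢ log₂ pᵢ.
−0.31·log₂(0.31) = 0.5238
−0.10·log₂(0.10) = 0.3322
−0.10·log₂(0.10) = 0.3322
−0.22·log₂(0.22) = 0.4806
−0.27·log₂(0.27) = 0.5100
Sum ≈ 2.1788 → 2.179 bits.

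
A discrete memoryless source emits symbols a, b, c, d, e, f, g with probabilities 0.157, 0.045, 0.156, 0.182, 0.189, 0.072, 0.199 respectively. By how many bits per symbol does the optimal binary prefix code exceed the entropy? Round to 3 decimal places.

0.052 bits

Entropy H = −Σ p log₂ p ≈ 2.6773 bits.
Huffman merges: 9/200+9/125→117/1000; 117/1000+39/250→273/1000; 157/1000+91/500→339/1000; 189/1000+199/1000→97/250; 273/1000+339/1000→153/250; 97/250+153/250→1. L = 2729/1000 ≈ 2.7290.
L − H = 2.7290 − 2.6773 = 0.052 bits.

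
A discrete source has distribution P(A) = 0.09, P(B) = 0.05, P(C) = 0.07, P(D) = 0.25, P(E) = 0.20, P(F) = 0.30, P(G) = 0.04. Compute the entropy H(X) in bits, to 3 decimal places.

2.469 bits

H = −Σ pᵢ log₂ pᵢ.
−0.09·log₂(0.09) = 0.3127
−0.05·log₂(0.05) = 0.2161
−0.07·log₂(0.07) = 0.2686
−0.25·log₂(0.25) = 0.5000
−0.20·log₂(0.20) = 0.4644
−0.30·log₂(0.30) = 0.5211
−0.04·log₂(0.04) = 0.1858
Sum ≈ 2.4685 → 2.469 bits.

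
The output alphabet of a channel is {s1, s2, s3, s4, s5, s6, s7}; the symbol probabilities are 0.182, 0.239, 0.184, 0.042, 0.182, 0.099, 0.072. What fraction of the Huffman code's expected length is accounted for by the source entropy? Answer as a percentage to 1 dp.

97.9%

Entropy H = −Σ p log₂ p ≈ 2.6333 bits.
Huffman merges: 21/500+9/125→57/500; 99/1000+57/500→213/1000; 91/500+91/500→91/250; 23/125+213/1000→397/1000; 239/1000+91/250→603/1000; 397/1000+603/1000→1. L = 2691/1000 ≈ 2.6910.
Efficiency = H/L = 2.6333/2.6910 = 97.9%.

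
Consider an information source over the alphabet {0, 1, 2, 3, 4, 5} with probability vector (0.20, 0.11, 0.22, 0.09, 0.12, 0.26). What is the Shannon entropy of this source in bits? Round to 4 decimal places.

2.4803 bits

H = −Σ pᵢ log₂ pᵢ.
−0.20·log₂(0.20) = 0.4644
−0.11·log₂(0.11) = 0.3503
−0.22·log₂(0.22) = 0.4806
−0.09·log₂(0.09) = 0.3127
−0.12·log₂(0.12) = 0.3671
−0.26·log₂(0.26) = 0.5053
Sum ≈ 2.4803 → 2.4803 bits.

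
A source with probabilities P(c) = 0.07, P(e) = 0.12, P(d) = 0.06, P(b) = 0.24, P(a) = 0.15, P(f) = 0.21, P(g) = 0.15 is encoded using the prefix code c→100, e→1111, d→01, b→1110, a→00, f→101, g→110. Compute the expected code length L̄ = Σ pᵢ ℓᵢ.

L̄ = Σ pᵢ·ℓᵢ = 0.07·3 + 0.12·4 + 0.06·2 + 0.24·4 + 0.15·2 + 0.21·3 + 0.15·3 = 3.15 bits/symbol.

3.15 bits/symbol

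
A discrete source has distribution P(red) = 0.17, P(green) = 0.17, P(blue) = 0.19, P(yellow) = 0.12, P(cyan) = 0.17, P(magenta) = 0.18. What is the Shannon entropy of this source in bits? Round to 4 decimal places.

2.5714 bits

H = −Σ pᵢ log₂ pᵢ.
−0.17·log₂(0.17) = 0.4346
−0.17·log₂(0.17) = 0.4346
−0.19·log₂(0.19) = 0.4552
−0.12·log₂(0.12) = 0.3671
−0.17·log₂(0.17) = 0.4346
−0.18·log₂(0.18) = 0.4453
Sum ≈ 2.5714 → 2.5714 bits.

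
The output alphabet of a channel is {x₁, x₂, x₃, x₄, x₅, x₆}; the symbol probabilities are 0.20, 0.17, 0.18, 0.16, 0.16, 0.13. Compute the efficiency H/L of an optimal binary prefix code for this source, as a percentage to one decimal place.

Entropy H = −Σ p log₂ p ≈ 2.5730 bits.
Huffman merges: 13/100+4/25→29/100; 4/25+17/100→33/100; 9/50+1/5→19/50; 29/100+33/100→31/50; 19/50+31/50→1. L = 131/50 ≈ 2.6200.
Efficiency = H/L = 2.5730/2.6200 = 98.2%.

98.2%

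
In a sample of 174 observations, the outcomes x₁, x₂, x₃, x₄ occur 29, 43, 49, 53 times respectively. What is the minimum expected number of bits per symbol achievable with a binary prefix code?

2 bits/symbol

Probabilities are the counts divided by 174.
Repeatedly combine the two least-probable nodes; the expected code length is the sum of the merged weights.
merge 1/6 + 43/174 → 12/29
merge 49/174 + 53/174 → 17/29
merge 12/29 + 17/29 → 1
L = 12/29 + 17/29 + 1 = 2 bits/symbol.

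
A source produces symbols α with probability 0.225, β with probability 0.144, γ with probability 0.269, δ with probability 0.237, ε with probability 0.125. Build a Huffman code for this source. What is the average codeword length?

Repeatedly combine the two least-probable nodes; the expected code length is the sum of the merged weights.
merge 1/8 + 18/125 → 269/1000
merge 9/40 + 237/1000 → 231/500
merge 269/1000 + 269/1000 → 269/500
merge 231/500 + 269/500 → 1
L = 269/1000 + 231/500 + 269/500 + 1 = 2269/1000 = 2.269 bits/symbol.

2.269 bits/symbol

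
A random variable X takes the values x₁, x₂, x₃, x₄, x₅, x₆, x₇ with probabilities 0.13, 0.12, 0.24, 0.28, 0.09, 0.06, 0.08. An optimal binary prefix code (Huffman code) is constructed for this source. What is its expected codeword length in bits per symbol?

2.62 bits/symbol

Repeatedly combine the two least-probable nodes; the expected code length is the sum of the merged weights.
merge 3/50 + 2/25 → 7/50
merge 9/100 + 3/25 → 21/100
merge 13/100 + 7/50 → 27/100
merge 21/100 + 6/25 → 9/20
merge 27/100 + 7/25 → 11/20
merge 9/20 + 11/20 → 1
L = 7/50 + 21/100 + 27/100 + 9/20 + 11/20 + 1 = 131/50 = 2.62 bits/symbol.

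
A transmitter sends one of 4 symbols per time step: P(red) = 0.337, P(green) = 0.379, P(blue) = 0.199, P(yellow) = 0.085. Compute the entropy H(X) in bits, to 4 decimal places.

H = −Σ pᵢ log₂ pᵢ.
−0.337·log₂(0.337) = 0.5288
−0.379·log₂(0.379) = 0.5305
−0.199·log₂(0.199) = 0.4635
−0.085·log₂(0.085) = 0.3023
Sum ≈ 1.8251 → 1.8251 bits.

1.8251 bits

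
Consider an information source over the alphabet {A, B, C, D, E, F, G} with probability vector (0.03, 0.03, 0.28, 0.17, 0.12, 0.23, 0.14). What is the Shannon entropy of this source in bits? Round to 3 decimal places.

2.504 bits

H = −Σ pᵢ log₂ pᵢ.
−0.03·log₂(0.03) = 0.1518
−0.03·log₂(0.03) = 0.1518
−0.28·log₂(0.28) = 0.5142
−0.17·log₂(0.17) = 0.4346
−0.12·log₂(0.12) = 0.3671
−0.23·log₂(0.23) = 0.4877
−0.14·log₂(0.14) = 0.3971
Sum ≈ 2.5042 → 2.504 bits.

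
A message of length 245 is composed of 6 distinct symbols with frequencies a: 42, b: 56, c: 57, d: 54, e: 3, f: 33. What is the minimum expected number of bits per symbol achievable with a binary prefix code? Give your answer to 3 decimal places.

2.465 bits/symbol

Probabilities are the counts divided by 245.
Repeatedly combine the two least-probable nodes; the expected code length is the sum of the merged weights.
merge 3/245 + 33/245 → 36/245
merge 36/245 + 6/35 → 78/245
merge 54/245 + 8/35 → 22/49
merge 57/245 + 78/245 → 27/49
merge 22/49 + 27/49 → 1
L = 36/245 + 78/245 + 22/49 + 27/49 + 1 = 604/245 ≈ 2.465 bits/symbol.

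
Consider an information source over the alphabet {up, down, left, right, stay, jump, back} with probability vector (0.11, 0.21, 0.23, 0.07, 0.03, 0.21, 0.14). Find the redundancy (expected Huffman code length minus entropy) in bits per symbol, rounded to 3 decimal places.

Entropy H = −Σ p log₂ p ≈ 2.6010 bits.
Huffman merges: 3/100+7/100→1/10; 1/10+11/100→21/100; 7/50+21/100→7/20; 21/100+21/100→21/50; 23/100+7/20→29/50; 21/50+29/50→1. L = 133/50 ≈ 2.6600.
L − H = 2.6600 − 2.6010 = 0.059 bits.

0.059 bits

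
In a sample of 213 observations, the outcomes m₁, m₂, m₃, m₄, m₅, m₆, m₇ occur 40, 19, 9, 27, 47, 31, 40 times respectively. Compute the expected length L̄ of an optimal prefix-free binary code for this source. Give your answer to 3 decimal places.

Probabilities are the counts divided by 213.
Repeatedly combine the two least-probable nodes; the expected code length is the sum of the merged weights.
merge 3/71 + 19/213 → 28/213
merge 9/71 + 28/213 → 55/213
merge 31/213 + 40/213 → 1/3
merge 40/213 + 47/213 → 29/71
merge 55/213 + 1/3 → 42/71
merge 29/71 + 42/71 → 1
L = 28/213 + 55/213 + 1/3 + 29/71 + 42/71 + 1 = 580/213 ≈ 2.723 bits/symbol.

2.723 bits/symbol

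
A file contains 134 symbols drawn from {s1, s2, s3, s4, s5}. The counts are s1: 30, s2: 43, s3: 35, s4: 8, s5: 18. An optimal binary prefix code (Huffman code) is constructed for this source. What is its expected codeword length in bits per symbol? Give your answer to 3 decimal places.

Probabilities are the counts divided by 134.
Repeatedly combine the two least-probable nodes; the expected code length is the sum of the merged weights.
merge 4/67 + 9/67 → 13/67
merge 13/67 + 15/67 → 28/67
merge 35/134 + 43/134 → 39/67
merge 28/67 + 39/67 → 1
L = 13/67 + 28/67 + 39/67 + 1 = 147/67 ≈ 2.194 bits/symbol.

2.194 bits/symbol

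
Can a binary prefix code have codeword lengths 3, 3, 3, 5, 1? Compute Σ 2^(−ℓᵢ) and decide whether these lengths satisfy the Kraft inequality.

With common denominator 2^5 = 32: Σ 2^(−ℓᵢ) = 4/32 + 4/32 + 4/32 + 1/32 + 16/32 = 29/32 = 0.90625.
Kraft's inequality requires Σ ≤ 1; here Σ = 0.90625 ≤ 1, so such a prefix code exists.

0.90625; yes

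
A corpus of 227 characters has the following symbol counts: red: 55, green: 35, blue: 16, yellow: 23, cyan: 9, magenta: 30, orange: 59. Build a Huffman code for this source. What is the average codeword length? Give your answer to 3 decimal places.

2.608 bits/symbol

Probabilities are the counts divided by 227.
Repeatedly combine the two least-probable nodes; the expected code length is the sum of the merged weights.
merge 9/227 + 16/227 → 25/227
merge 23/227 + 25/227 → 48/227
merge 30/227 + 35/227 → 65/227
merge 48/227 + 55/227 → 103/227
merge 59/227 + 65/227 → 124/227
merge 103/227 + 124/227 → 1
L = 25/227 + 48/227 + 65/227 + 103/227 + 124/227 + 1 = 592/227 ≈ 2.608 bits/symbol.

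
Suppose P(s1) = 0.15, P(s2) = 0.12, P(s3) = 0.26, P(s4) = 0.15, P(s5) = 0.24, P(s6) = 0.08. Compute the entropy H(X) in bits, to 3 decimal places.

2.479 bits

H = −Σ pᵢ log₂ pᵢ.
−0.15·log₂(0.15) = 0.4105
−0.12·log₂(0.12) = 0.3671
−0.26·log₂(0.26) = 0.5053
−0.15·log₂(0.15) = 0.4105
−0.24·log₂(0.24) = 0.4941
−0.08·log₂(0.08) = 0.2915
Sum ≈ 2.4791 → 2.479 bits.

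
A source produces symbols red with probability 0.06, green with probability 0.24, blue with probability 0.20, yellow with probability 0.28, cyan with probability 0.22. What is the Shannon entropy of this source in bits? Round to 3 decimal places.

2.197 bits

H = −Σ pᵢ log₂ pᵢ.
−0.06·log₂(0.06) = 0.2435
−0.24·log₂(0.24) = 0.4941
−0.20·log₂(0.20) = 0.4644
−0.28·log₂(0.28) = 0.5142
−0.22·log₂(0.22) = 0.4806
Sum ≈ 2.1968 → 2.197 bits.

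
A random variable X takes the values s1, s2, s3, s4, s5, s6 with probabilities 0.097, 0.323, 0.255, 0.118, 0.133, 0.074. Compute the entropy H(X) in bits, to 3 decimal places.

H = −Σ pᵢ log₂ pᵢ.
−0.097·log₂(0.097) = 0.3265
−0.323·log₂(0.323) = 0.5266
−0.255·log₂(0.255) = 0.5027
−0.118·log₂(0.118) = 0.3638
−0.133·log₂(0.133) = 0.3871
−0.074·log₂(0.074) = 0.2780
Sum ≈ 2.3847 → 2.385 bits.

2.385 bits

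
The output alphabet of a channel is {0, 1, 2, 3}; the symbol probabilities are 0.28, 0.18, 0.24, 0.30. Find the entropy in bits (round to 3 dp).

1.975 bits

H = −Σ pᵢ log₂ pᵢ.
−0.28·log₂(0.28) = 0.5142
−0.18·log₂(0.18) = 0.4453
−0.24·log₂(0.24) = 0.4941
−0.30·log₂(0.30) = 0.5211
Sum ≈ 1.9748 → 1.975 bits.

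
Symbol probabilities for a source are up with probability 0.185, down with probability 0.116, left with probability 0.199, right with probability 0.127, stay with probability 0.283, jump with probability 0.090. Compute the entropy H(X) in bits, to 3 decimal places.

H = −Σ pᵢ log₂ pᵢ.
−0.185·log₂(0.185) = 0.4504
−0.116·log₂(0.116) = 0.3605
−0.199·log₂(0.199) = 0.4635
−0.127·log₂(0.127) = 0.3781
−0.283·log₂(0.283) = 0.5154
−0.090·log₂(0.090) = 0.3127
Sum ≈ 2.4805 → 2.480 bits.

2.480 bits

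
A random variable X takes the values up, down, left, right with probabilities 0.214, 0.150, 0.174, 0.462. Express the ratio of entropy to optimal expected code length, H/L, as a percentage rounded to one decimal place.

98.8%

Entropy H = −Σ p log₂ p ≈ 1.8402 bits.
Huffman merges: 3/20+87/500→81/250; 107/500+81/250→269/500; 231/500+269/500→1. L = 931/500 ≈ 1.8620.
Efficiency = H/L = 1.8402/1.8620 = 98.8%.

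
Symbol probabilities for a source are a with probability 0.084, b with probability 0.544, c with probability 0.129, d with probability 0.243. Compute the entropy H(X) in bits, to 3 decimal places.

H = −Σ pᵢ log₂ pᵢ.
−0.084·log₂(0.084) = 0.3002
−0.544·log₂(0.544) = 0.4778
−0.129·log₂(0.129) = 0.3811
−0.243·log₂(0.243) = 0.4960
Sum ≈ 1.6551 → 1.655 bits.

1.655 bits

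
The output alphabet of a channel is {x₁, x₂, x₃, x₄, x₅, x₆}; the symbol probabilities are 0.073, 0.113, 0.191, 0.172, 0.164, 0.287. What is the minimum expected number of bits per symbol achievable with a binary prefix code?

Repeatedly combine the two least-probable nodes; the expected code length is the sum of the merged weights.
merge 73/1000 + 113/1000 → 93/500
merge 41/250 + 43/250 → 42/125
merge 93/500 + 191/1000 → 377/1000
merge 287/1000 + 42/125 → 623/1000
merge 377/1000 + 623/1000 → 1
L = 93/500 + 42/125 + 377/1000 + 623/1000 + 1 = 1261/500 = 2.522 bits/symbol.

2.522 bits/symbol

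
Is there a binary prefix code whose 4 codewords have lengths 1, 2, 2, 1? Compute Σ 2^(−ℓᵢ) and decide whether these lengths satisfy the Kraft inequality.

With common denominator 2^2 = 4: Σ 2^(−ℓᵢ) = 2/4 + 1/4 + 1/4 + 2/4 = 6/4 = 1.5.
Kraft's inequality requires Σ ≤ 1; here Σ = 1.5 > 1, so no such prefix code exists.

1.5; no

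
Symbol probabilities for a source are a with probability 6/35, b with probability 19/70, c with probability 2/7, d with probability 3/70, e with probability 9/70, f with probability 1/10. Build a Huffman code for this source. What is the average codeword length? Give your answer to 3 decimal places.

2.414 bits/symbol

Repeatedly combine the two least-probable nodes; the expected code length is the sum of the merged weights.
merge 3/70 + 1/10 → 1/7
merge 9/70 + 1/7 → 19/70
merge 6/35 + 19/70 → 31/70
merge 19/70 + 2/7 → 39/70
merge 31/70 + 39/70 → 1
L = 1/7 + 19/70 + 31/70 + 39/70 + 1 = 169/70 ≈ 2.414 bits/symbol.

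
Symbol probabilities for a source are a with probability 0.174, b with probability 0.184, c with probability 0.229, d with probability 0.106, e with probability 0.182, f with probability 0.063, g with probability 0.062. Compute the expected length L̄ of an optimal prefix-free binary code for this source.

Repeatedly combine the two least-probable nodes; the expected code length is the sum of the merged weights.
merge 31/500 + 63/1000 → 1/8
merge 53/500 + 1/8 → 231/1000
merge 87/500 + 91/500 → 89/250
merge 23/125 + 229/1000 → 413/1000
merge 231/1000 + 89/250 → 587/1000
merge 413/1000 + 587/1000 → 1
L = 1/8 + 231/1000 + 89/250 + 413/1000 + 587/1000 + 1 = 339/125 = 2.712 bits/symbol.

2.712 bits/symbol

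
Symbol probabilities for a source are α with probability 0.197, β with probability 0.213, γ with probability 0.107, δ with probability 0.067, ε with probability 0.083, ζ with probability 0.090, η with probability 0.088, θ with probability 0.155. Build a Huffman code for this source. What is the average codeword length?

Repeatedly combine the two least-probable nodes; the expected code length is the sum of the merged weights.
merge 67/1000 + 83/1000 → 3/20
merge 11/125 + 9/100 → 89/500
merge 107/1000 + 3/20 → 257/1000
merge 31/200 + 89/500 → 333/1000
merge 197/1000 + 213/1000 → 41/100
merge 257/1000 + 333/1000 → 59/100
merge 41/100 + 59/100 → 1
L = 3/20 + 89/500 + 257/1000 + 333/1000 + 41/100 + 59/100 + 1 = 1459/500 = 2.918 bits/symbol.

2.918 bits/symbol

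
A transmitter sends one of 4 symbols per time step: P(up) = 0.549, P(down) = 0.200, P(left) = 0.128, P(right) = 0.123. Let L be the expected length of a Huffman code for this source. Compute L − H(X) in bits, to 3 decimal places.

Entropy H = −Σ p log₂ p ≈ 1.6908 bits.
Huffman merges: 123/1000+16/125→251/1000; 1/5+251/1000→451/1000; 451/1000+549/1000→1. L = 851/500 ≈ 1.7020.
L − H = 1.7020 − 1.6908 = 0.011 bits.

0.011 bits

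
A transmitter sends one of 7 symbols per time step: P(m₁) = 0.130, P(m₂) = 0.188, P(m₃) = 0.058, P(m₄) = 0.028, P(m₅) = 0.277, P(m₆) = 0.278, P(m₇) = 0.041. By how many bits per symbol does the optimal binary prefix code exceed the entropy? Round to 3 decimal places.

0.019 bits

Entropy H = −Σ p log₂ p ≈ 2.4340 bits.
Huffman merges: 7/250+41/1000→69/1000; 29/500+69/1000→127/1000; 127/1000+13/100→257/1000; 47/250+257/1000→89/200; 277/1000+139/500→111/200; 89/200+111/200→1. L = 2453/1000 ≈ 2.4530.
L − H = 2.4530 − 2.4340 = 0.019 bits.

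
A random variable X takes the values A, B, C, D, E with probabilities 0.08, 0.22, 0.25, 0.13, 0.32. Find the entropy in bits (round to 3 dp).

H = −Σ pᵢ log₂ pᵢ.
−0.08·log₂(0.08) = 0.2915
−0.22·log₂(0.22) = 0.4806
−0.25·log₂(0.25) = 0.5000
−0.13·log₂(0.13) = 0.3826
−0.32·log₂(0.32) = 0.5260
Sum ≈ 2.1808 → 2.181 bits.

2.181 bits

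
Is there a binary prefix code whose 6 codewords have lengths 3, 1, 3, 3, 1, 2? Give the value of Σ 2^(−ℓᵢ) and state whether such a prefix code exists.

1.625; no

With common denominator 2^3 = 8: Σ 2^(−ℓᵢ) = 1/8 + 4/8 + 1/8 + 1/8 + 4/8 + 2/8 = 13/8 = 1.625.
Kraft's inequality requires Σ ≤ 1; here Σ = 1.625 > 1, so no such prefix code exists.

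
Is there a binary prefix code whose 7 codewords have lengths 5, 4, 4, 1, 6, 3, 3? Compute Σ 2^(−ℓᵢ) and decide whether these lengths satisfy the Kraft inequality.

With common denominator 2^6 = 64: Σ 2^(−ℓᵢ) = 2/64 + 4/64 + 4/64 + 32/64 + 1/64 + 8/64 + 8/64 = 59/64 = 0.921875.
Kraft's inequality requires Σ ≤ 1; here Σ = 0.921875 ≤ 1, so such a prefix code exists.

0.921875; yes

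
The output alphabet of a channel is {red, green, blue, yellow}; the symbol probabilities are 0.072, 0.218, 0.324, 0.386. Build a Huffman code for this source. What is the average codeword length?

Repeatedly combine the two least-probable nodes; the expected code length is the sum of the merged weights.
merge 9/125 + 109/500 → 29/100
merge 29/100 + 81/250 → 307/500
merge 193/500 + 307/500 → 1
L = 29/100 + 307/500 + 1 = 238/125 = 1.904 bits/symbol.

1.904 bits/symbol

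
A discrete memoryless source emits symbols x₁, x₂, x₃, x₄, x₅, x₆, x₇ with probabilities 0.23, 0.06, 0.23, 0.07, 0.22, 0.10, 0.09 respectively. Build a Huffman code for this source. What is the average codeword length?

2.64 bits/symbol

Repeatedly combine the two least-probable nodes; the expected code length is the sum of the merged weights.
merge 3/50 + 7/100 → 13/100
merge 9/100 + 1/10 → 19/100
merge 13/100 + 19/100 → 8/25
merge 11/50 + 23/100 → 9/20
merge 23/100 + 8/25 → 11/20
merge 9/20 + 11/20 → 1
L = 13/100 + 19/100 + 8/25 + 9/20 + 11/20 + 1 = 66/25 = 2.64 bits/symbol.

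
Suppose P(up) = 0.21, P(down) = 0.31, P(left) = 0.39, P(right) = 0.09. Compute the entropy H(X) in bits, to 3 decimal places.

H = −Σ pᵢ log₂ pᵢ.
−0.21·log₂(0.21) = 0.4728
−0.31·log₂(0.31) = 0.5238
−0.39·log₂(0.39) = 0.5298
−0.09·log₂(0.09) = 0.3127
Sum ≈ 1.8391 → 1.839 bits.

1.839 bits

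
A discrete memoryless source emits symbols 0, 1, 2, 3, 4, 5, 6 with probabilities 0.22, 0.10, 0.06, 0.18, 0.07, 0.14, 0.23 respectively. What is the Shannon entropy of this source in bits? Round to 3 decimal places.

2.655 bits

H = −Σ pᵢ log₂ pᵢ.
−0.22·log₂(0.22) = 0.4806
−0.10·log₂(0.10) = 0.3322
−0.06·log₂(0.06) = 0.2435
−0.18·log₂(0.18) = 0.4453
−0.07·log₂(0.07) = 0.2686
−0.14·log₂(0.14) = 0.3971
−0.23·log₂(0.23) = 0.4877
Sum ≈ 2.6549 → 2.655 bits.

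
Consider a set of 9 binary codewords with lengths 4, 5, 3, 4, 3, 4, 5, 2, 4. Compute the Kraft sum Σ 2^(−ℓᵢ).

0.8125

With common denominator 2^5 = 32: Σ 2^(−ℓᵢ) = 2/32 + 1/32 + 4/32 + 2/32 + 4/32 + 2/32 + 1/32 + 8/32 + 2/32 = 26/32 = 0.8125.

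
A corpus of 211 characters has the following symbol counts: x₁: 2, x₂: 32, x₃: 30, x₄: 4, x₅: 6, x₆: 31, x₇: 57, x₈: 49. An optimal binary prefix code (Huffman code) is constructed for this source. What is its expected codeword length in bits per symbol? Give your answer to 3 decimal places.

Probabilities are the counts divided by 211.
Repeatedly combine the two least-probable nodes; the expected code length is the sum of the merged weights.
merge 2/211 + 4/211 → 6/211
merge 6/211 + 6/211 → 12/211
merge 12/211 + 30/211 → 42/211
merge 31/211 + 32/211 → 63/211
merge 42/211 + 49/211 → 91/211
merge 57/211 + 63/211 → 120/211
merge 91/211 + 120/211 → 1
L = 6/211 + 12/211 + 42/211 + 63/211 + 91/211 + 120/211 + 1 = 545/211 ≈ 2.583 bits/symbol.

2.583 bits/symbol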